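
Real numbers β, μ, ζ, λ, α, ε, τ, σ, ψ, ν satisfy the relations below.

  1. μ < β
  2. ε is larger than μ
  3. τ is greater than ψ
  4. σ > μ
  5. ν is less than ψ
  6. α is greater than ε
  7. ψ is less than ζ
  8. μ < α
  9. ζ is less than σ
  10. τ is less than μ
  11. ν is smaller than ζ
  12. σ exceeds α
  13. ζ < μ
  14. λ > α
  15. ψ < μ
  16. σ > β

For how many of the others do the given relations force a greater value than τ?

The elements the relations force above τ are μ, ε, β, α, λ, σ — no chain reaches any other.
That is 6.

6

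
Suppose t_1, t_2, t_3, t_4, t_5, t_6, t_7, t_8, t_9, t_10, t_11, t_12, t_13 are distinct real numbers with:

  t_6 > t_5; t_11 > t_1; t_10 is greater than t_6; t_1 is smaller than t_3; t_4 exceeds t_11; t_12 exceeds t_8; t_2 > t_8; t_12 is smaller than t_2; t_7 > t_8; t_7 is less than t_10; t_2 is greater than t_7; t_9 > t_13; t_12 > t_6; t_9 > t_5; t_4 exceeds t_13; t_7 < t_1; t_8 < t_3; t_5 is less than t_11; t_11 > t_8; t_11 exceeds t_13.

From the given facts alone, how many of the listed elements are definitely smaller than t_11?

5

Directly below t_11: t_8, t_5, t_13, t_1.
One step further: t_7 (5 so far).
Nothing else is reachable below t_11; 5 in all.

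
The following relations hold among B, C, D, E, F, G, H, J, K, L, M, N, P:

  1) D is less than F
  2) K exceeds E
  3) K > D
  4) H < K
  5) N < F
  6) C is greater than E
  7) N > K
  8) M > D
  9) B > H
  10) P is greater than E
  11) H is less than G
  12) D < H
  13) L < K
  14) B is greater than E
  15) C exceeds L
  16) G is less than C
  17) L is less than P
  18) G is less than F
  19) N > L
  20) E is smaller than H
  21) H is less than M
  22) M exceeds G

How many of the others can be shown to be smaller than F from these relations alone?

7

The elements the relations force below F are D, E, L, H, K, N, G — no chain reaches any other.
That is 7.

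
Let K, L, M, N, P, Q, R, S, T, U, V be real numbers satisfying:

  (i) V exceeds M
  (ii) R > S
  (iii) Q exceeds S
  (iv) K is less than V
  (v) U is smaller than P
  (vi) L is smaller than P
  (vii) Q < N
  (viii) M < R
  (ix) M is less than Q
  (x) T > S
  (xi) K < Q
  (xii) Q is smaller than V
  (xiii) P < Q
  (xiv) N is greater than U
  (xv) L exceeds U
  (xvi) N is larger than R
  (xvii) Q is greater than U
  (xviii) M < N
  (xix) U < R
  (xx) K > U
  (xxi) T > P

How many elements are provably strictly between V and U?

4

The relations place U below V. An element lies strictly between them when it is forced above U and also forced below V.
Above U: {L, P, R, K, T, Q, N}. Below V: {L, P, S, M, K, Q}.
Intersection: {L, P, K, Q} — 4.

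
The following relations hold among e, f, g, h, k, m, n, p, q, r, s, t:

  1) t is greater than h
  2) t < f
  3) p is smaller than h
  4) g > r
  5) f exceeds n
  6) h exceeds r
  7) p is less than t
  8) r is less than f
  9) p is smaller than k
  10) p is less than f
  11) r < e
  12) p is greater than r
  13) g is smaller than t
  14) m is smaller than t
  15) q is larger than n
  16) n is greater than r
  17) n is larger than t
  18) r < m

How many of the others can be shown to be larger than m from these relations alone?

The elements the relations force above m are t, n, q, f — no chain reaches any other.
That is 4.

4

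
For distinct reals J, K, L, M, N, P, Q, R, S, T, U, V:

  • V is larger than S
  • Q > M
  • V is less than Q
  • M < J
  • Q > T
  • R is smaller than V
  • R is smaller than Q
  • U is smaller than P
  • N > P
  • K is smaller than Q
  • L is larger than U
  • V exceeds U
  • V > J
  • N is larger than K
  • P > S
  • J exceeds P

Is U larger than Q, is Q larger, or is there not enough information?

U < P < J < V < Q, by transitivity through P, J, V.
So Q is larger.

Q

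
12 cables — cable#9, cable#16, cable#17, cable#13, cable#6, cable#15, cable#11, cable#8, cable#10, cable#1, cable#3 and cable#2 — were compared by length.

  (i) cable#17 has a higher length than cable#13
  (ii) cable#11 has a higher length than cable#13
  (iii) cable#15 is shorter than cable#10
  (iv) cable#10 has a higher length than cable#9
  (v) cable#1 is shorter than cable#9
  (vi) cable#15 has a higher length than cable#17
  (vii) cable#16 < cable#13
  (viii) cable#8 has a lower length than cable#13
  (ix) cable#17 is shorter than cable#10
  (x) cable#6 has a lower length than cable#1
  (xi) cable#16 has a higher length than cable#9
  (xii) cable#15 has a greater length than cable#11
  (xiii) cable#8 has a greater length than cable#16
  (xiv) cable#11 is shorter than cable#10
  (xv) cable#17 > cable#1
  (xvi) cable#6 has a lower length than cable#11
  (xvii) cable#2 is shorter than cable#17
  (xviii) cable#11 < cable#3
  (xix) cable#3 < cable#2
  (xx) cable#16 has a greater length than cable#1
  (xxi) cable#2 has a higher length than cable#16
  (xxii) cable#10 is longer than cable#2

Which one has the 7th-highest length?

Piecing the relations together gives one ordering: cable#6 < cable#1 < cable#9 < cable#16 < cable#8 < cable#13 < cable#11 < cable#3 < cable#2 < cable#17 < cable#15 < cable#10.
Counting 7 from the largest end gives cable#13.

cable#13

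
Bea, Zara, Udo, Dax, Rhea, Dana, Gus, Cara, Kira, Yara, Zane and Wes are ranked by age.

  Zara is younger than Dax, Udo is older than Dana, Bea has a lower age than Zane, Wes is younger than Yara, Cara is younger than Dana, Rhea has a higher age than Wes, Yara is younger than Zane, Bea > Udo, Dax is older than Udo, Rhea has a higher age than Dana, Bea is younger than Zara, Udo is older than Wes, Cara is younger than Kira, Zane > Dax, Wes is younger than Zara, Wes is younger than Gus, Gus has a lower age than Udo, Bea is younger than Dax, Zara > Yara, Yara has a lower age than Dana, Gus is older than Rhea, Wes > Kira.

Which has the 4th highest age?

Bea

Chaining the given pairs: Cara < Kira < Wes < Yara < Dana < Rhea < Gus < Udo < Bea < Zara < Dax < Zane.
The 4th largest is Bea.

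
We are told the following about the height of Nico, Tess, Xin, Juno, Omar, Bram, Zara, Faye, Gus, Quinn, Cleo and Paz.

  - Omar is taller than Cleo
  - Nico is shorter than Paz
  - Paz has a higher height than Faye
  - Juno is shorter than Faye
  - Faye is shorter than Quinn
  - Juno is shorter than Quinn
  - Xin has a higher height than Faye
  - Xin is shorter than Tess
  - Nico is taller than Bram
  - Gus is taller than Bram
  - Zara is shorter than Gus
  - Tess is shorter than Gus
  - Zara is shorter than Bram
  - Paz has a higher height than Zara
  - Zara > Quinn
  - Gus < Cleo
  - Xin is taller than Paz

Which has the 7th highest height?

Nico

Chaining the given pairs: Juno < Faye < Quinn < Zara < Bram < Nico < Paz < Xin < Tess < Gus < Cleo < Omar.
The 7th largest is Nico.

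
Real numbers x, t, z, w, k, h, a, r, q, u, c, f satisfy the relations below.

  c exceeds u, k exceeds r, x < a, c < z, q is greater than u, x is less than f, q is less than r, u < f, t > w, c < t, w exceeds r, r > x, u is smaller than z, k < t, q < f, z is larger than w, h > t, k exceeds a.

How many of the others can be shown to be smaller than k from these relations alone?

From k the given relations immediately reach r, a.
From those, x, q — 4 in total.
From those, u — 5 in total.
No other element is forced below k by the given relations, so the count is 5.

5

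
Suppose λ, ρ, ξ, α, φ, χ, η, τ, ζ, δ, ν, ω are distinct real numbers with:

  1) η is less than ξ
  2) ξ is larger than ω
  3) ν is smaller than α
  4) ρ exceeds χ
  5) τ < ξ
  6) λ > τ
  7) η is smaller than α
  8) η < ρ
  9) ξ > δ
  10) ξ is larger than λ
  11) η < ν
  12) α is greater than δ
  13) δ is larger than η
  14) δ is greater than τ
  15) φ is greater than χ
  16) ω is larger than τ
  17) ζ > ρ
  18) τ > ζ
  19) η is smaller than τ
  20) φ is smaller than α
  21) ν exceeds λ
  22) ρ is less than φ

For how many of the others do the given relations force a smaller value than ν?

From ν the given relations immediately reach η, λ.
From those, τ — 3 in total.
From those, ζ — 4 in total.
From those, ρ — 5 in total.
From those, χ — 6 in total.
No other element is forced below ν by the given relations, so the count is 6.

6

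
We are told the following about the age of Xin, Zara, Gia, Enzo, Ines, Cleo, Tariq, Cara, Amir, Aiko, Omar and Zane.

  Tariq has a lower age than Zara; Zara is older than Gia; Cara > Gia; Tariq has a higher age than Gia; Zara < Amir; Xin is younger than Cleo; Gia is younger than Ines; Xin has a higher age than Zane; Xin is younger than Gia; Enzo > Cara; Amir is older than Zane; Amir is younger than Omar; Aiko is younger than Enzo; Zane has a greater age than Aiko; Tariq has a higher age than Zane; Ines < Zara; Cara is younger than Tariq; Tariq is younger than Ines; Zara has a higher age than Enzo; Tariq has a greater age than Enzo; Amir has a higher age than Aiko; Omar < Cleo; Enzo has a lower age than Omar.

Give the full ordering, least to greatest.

Each adjacent pair is fixed by a given relation: Aiko < Zane; Zane < Xin; Xin < Gia; Gia < Cara; Cara < Enzo; Enzo < Tariq; Tariq < Ines; Ines < Zara; Zara < Amir; Amir < Omar; Omar < Cleo. Chaining them end to end gives the full order.

Aiko < Zane < Xin < Gia < Cara < Enzo < Tariq < Ines < Zara < Amir < Omar < Cleo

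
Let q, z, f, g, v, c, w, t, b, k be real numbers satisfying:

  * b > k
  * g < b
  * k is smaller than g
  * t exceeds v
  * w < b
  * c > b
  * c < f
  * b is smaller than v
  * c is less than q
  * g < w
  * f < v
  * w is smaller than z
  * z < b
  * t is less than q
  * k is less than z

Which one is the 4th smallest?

z

Chaining the given pairs: k < g < w < z < b < c < f < v < t < q.
The 4th smallest is z.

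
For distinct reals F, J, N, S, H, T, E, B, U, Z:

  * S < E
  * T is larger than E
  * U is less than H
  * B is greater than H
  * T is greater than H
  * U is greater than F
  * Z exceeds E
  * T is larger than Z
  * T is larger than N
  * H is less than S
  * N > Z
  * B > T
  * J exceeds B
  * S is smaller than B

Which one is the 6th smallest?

Z

The consecutive relations fix a unique order: F < U < H < S < E < Z < N < T < B < J.
Counting 6 from the smallest end gives Z.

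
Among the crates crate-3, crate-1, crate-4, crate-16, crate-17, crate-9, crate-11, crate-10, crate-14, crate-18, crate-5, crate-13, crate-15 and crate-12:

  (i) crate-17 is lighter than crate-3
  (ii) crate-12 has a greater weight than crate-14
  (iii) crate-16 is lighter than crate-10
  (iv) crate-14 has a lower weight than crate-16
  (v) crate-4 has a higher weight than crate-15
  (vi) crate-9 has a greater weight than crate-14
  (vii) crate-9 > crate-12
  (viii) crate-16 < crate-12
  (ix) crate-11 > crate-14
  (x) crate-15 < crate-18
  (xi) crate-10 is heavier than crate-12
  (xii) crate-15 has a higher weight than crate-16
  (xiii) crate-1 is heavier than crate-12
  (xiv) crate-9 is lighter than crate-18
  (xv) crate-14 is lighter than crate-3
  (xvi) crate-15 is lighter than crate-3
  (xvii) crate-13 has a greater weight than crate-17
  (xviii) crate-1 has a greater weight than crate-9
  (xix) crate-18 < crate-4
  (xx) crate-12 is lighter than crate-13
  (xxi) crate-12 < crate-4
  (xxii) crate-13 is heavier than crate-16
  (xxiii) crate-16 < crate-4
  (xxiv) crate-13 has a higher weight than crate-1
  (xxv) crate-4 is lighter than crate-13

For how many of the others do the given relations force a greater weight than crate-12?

The elements the relations force above crate-12 are crate-9, crate-10, crate-1, crate-18, crate-4, crate-13 — no chain reaches any other.
That is 6.

6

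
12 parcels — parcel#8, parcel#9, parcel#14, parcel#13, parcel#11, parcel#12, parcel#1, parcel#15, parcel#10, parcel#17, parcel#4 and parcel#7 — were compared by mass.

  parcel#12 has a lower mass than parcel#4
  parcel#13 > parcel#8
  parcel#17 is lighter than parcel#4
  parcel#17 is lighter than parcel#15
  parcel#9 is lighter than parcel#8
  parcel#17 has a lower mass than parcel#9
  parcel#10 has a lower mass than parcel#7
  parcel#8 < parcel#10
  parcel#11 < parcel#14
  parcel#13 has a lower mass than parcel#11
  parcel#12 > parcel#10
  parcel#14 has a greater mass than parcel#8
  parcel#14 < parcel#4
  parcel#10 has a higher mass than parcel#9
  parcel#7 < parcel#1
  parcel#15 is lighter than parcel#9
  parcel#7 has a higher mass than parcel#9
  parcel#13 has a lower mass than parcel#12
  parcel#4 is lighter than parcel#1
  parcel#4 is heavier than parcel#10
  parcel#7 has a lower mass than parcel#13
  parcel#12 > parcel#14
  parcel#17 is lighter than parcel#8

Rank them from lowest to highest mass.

Nothing is placed below parcel#17, so it is least; from there parcel#17 < parcel#15; parcel#15 < parcel#9; parcel#9 < parcel#8; parcel#8 < parcel#10; parcel#10 < parcel#7; parcel#7 < parcel#13; parcel#13 < parcel#11; parcel#11 < parcel#14; parcel#14 < parcel#12; parcel#12 < parcel#4; parcel#4 < parcel#1, each given directly.

parcel#17 < parcel#15 < parcel#9 < parcel#8 < parcel#10 < parcel#7 < parcel#13 < parcel#11 < parcel#14 < parcel#12 < parcel#4 < parcel#1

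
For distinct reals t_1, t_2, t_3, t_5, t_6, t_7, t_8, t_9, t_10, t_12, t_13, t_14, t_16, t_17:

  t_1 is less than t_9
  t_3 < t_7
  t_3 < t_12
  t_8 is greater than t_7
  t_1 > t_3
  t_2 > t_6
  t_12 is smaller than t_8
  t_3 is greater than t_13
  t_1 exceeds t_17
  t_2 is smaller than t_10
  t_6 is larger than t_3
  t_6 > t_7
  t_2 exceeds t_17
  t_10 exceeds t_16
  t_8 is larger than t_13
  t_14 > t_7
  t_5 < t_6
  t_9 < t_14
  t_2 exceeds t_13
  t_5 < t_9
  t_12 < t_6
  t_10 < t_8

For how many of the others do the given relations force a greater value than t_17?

Directly above t_17: t_1, t_2.
One step further: t_10, t_9 (4 so far).
One step further: t_8, t_14 (6 so far).
Nothing else is reachable above t_17; 6 in all.

6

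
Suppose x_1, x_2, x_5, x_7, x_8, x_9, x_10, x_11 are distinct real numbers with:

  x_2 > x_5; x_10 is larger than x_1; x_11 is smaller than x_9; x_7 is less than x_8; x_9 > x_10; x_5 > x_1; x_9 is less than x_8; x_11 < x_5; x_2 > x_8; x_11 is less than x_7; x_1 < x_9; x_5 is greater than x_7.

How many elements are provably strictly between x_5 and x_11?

1

Chaining upward from x_11 reaches: x_9, x_7, x_8, x_2.
Chaining downward from x_5 reaches: x_1, x_7.
Strictly between x_11 and x_5 are those in both lists: x_7 — 1 element.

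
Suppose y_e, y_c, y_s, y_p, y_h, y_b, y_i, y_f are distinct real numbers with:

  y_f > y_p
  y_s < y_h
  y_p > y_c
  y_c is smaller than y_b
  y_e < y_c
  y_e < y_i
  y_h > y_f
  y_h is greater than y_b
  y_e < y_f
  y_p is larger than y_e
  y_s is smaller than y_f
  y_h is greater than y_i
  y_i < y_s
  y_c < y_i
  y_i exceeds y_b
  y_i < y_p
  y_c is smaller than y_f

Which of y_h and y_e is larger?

Chaining the given relations: y_e < y_c < y_b < y_i < y_s < y_f < y_h.
So y_e < y_h; y_h is the larger of the two.

y_h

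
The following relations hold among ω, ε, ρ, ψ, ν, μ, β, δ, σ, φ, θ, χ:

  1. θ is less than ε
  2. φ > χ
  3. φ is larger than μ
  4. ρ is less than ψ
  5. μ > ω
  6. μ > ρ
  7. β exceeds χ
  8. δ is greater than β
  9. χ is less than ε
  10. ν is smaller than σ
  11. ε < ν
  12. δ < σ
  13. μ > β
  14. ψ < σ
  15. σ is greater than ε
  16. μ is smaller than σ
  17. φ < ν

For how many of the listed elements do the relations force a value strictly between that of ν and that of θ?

1

The relations place θ below ν. An element lies strictly between them when it is forced above θ and also forced below ν.
Above θ: {ε, σ}. Below ν: {ω, ρ, χ, β, μ, ε, φ}.
Intersection: {ε} — 1.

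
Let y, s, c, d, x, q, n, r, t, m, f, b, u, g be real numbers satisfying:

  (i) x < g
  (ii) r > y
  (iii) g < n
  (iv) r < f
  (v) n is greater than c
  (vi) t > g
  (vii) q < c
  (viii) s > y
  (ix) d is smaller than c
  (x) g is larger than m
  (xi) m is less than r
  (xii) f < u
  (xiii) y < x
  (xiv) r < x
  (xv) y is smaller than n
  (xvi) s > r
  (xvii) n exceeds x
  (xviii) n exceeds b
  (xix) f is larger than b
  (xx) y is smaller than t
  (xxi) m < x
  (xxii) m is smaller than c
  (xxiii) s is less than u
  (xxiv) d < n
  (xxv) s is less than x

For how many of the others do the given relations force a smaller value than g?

5

Directly below g: m, x.
One step further: y, r, s (5 so far).
No other element is forced below g by the given relations, so the count is 5.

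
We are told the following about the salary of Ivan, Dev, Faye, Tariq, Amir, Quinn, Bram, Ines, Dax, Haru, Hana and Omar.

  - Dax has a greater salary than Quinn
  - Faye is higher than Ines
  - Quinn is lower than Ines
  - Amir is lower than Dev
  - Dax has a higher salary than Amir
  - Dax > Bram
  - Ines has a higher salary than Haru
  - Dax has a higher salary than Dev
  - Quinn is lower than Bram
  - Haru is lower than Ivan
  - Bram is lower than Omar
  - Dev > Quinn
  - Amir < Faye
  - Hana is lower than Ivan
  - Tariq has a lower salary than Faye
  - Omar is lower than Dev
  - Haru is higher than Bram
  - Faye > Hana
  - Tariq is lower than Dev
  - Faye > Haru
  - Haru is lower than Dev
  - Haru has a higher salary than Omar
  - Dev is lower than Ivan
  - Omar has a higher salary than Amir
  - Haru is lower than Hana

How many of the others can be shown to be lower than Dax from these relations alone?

7

From Dax the given relations immediately reach Quinn, Bram, Amir, Dev.
From those, Omar, Haru, Tariq — 7 in total.
Nothing else is reachable below Dax; 7 in all.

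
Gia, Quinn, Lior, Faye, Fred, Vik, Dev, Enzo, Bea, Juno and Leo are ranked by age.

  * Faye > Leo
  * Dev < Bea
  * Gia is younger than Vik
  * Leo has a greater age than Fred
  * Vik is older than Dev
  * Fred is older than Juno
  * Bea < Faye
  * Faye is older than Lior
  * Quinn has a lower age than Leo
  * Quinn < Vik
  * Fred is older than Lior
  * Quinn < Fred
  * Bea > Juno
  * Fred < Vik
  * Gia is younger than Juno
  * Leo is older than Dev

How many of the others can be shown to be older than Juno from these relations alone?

From Juno the given relations immediately reach Fred, Bea.
From those, Vik, Leo, Faye — 5 in total.
No other element is forced above Juno by the given relations, so the count is 5.

5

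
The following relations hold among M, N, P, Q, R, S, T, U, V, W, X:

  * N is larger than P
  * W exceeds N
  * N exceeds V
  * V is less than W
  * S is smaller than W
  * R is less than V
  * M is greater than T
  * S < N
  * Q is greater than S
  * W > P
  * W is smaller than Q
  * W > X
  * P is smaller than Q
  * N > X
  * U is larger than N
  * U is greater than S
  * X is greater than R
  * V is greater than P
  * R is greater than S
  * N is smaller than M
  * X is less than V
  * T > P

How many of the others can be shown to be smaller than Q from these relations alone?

7

Directly below Q: S, P, W.
One step further: X, V, N (6 so far).
One step further: R (7 so far).
No other element is forced below Q by the given relations, so the count is 7.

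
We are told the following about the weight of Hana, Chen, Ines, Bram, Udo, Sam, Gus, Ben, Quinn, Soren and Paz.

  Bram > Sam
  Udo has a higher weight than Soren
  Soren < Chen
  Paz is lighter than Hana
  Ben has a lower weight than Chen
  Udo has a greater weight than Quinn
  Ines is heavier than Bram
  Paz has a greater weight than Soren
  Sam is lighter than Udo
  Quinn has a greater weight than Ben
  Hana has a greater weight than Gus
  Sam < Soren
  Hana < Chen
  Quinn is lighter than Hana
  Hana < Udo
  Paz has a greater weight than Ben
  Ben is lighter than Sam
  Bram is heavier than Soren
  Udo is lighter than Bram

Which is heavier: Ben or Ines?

Ben < Sam < Soren < Paz < Hana < Udo < Bram < Ines, by transitivity through Sam, Soren, Paz, Hana, Udo, Bram.
So Ben < Ines; Ines is the heavier of the two.

Ines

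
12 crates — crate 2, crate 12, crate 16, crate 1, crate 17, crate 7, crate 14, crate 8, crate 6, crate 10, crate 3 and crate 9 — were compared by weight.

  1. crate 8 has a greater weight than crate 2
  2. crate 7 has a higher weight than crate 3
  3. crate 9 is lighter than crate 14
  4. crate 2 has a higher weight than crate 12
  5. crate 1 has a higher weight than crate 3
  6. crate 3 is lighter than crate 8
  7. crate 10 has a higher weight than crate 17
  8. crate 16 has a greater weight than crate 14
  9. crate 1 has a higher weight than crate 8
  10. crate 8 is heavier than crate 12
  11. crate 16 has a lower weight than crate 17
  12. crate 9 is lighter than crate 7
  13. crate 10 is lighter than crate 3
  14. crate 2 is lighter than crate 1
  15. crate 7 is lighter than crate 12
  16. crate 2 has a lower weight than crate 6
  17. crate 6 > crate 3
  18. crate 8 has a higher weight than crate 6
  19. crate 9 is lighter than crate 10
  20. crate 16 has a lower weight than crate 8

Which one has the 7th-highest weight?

Piecing the relations together gives one ordering: crate 9 < crate 14 < crate 16 < crate 17 < crate 10 < crate 3 < crate 7 < crate 12 < crate 2 < crate 6 < crate 8 < crate 1.
Counting 7 from the largest end gives crate 3.

crate 3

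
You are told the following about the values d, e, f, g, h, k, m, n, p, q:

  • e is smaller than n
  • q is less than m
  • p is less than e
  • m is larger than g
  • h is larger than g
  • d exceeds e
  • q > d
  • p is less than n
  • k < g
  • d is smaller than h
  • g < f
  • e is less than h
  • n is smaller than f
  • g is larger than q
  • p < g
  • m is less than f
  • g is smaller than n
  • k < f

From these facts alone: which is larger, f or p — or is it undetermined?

f

p < e < d < q < g < n < f, by transitivity through e, d, q, g, n.
So f is larger.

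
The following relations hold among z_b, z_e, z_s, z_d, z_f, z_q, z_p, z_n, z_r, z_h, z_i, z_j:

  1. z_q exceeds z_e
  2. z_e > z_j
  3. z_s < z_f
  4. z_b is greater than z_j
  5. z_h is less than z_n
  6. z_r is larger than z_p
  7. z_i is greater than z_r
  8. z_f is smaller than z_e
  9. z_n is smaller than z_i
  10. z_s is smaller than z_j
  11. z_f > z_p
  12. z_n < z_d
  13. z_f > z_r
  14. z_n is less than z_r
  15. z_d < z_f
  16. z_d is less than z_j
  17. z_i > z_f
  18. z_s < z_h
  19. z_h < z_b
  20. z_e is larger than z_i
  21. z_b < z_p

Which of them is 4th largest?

z_f

Chaining the given pairs: z_s < z_h < z_n < z_d < z_j < z_b < z_p < z_r < z_f < z_i < z_e < z_q.
The 4th largest is z_f.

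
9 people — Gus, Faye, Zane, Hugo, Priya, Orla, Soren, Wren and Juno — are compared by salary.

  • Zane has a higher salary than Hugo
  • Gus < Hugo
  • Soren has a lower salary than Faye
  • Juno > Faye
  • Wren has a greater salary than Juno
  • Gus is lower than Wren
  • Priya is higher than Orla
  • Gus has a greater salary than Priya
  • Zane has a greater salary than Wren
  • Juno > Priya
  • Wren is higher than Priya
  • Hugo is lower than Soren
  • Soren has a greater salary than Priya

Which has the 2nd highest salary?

Wren

Chaining the given pairs: Orla < Priya < Gus < Hugo < Soren < Faye < Juno < Wren < Zane.
The 2nd largest is Wren.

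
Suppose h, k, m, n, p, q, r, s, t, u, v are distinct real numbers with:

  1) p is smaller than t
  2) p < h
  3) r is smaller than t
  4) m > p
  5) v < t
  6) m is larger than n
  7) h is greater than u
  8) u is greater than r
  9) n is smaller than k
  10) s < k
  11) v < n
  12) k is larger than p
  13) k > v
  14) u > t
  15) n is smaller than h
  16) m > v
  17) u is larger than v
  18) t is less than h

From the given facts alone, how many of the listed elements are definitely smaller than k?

4

Directly below k: p, s, v, n.
Nothing else is reachable below k; 4 in all.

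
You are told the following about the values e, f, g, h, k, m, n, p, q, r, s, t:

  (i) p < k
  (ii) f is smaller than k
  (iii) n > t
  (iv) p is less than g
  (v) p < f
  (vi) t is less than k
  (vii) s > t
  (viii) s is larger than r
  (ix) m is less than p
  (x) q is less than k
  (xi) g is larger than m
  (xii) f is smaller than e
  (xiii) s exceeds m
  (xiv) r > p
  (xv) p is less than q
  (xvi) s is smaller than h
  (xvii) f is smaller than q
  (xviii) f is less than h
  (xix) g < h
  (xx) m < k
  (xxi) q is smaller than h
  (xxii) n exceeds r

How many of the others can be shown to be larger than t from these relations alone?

4

Directly above t: n, s, k.
One step further: h (4 so far).
Nothing else is reachable above t; 4 in all.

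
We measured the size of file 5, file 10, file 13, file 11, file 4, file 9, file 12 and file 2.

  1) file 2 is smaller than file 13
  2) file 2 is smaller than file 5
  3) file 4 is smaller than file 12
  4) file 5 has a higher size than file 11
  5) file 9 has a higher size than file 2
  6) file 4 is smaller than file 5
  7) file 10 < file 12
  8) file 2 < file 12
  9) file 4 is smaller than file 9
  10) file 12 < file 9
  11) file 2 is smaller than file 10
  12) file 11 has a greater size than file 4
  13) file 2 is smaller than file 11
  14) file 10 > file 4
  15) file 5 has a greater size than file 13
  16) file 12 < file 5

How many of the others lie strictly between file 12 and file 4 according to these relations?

1

Chaining upward from file 4 reaches: file 11, file 10, file 5, file 9.
Chaining downward from file 12 reaches: file 2, file 10.
Strictly between file 4 and file 12 are those in both lists: file 10 — 1 element.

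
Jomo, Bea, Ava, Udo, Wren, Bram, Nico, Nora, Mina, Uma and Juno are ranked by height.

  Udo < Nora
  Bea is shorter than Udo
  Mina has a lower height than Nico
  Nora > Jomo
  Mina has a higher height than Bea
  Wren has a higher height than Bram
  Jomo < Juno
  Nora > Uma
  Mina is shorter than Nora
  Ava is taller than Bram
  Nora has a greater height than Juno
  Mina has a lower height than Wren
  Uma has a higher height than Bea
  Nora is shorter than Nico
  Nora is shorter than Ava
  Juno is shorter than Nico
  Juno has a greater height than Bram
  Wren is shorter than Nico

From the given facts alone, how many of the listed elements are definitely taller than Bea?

7

Directly above Bea: Mina, Uma, Udo.
One step further: Wren, Nora, Nico (6 so far).
One step further: Ava (7 so far).
Nothing else is reachable above Bea; 7 in all.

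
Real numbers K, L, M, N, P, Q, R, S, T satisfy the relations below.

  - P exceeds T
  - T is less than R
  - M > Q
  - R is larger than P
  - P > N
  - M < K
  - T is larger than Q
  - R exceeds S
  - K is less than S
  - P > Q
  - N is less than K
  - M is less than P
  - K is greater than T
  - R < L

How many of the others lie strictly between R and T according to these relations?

3

The relations place T below R. An element lies strictly between them when it is forced above T and also forced below R.
Above T: {K, P, S, L}. Below R: {Q, M, N, K, P, S}.
Intersection: {K, P, S} — 3.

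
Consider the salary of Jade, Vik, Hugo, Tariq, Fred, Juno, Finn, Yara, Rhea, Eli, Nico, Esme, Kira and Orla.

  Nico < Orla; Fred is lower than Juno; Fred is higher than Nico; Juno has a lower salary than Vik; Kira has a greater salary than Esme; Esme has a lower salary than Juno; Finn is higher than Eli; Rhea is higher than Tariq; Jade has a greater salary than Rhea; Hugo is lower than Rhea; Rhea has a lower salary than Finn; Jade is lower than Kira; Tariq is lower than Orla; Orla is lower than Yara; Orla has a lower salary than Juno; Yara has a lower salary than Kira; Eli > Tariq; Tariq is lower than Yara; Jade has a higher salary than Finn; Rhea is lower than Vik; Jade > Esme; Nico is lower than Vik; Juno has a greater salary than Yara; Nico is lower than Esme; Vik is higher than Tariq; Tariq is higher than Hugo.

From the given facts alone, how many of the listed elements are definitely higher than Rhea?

4

The elements the relations force above Rhea are Finn, Jade, Kira, Vik — no chain reaches any other.
That is 4.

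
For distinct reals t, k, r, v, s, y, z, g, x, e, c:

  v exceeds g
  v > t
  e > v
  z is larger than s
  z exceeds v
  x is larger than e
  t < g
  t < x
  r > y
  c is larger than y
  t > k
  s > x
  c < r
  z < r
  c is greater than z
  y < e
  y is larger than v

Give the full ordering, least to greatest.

The consecutive links are each given: k < t; t < g; g < v; v < y; y < e; e < x; x < s; s < z; z < c; c < r.

k < t < g < v < y < e < x < s < z < c < r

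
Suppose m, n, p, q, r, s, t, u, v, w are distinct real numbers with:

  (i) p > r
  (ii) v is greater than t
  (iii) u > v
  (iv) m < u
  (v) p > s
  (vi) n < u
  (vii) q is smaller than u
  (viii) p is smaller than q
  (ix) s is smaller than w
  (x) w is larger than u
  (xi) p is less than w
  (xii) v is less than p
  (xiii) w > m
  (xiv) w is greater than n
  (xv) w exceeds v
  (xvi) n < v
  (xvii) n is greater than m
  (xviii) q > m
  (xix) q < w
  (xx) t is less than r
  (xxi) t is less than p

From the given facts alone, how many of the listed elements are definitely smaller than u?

The elements the relations force below u are m, n, t, s, r, v, p, q — no chain reaches any other.
That is 8.

8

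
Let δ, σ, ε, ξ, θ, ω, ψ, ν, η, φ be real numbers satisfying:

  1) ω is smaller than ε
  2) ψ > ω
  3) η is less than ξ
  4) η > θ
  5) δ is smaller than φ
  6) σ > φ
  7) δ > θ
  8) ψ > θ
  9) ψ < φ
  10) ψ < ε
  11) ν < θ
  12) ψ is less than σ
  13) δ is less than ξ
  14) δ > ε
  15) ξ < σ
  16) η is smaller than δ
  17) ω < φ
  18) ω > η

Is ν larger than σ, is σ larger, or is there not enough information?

σ

ν < θ < η < ω < ψ < ε < δ < φ < σ, by transitivity through θ, η, ω, ψ, ε, δ, φ.
So σ is larger.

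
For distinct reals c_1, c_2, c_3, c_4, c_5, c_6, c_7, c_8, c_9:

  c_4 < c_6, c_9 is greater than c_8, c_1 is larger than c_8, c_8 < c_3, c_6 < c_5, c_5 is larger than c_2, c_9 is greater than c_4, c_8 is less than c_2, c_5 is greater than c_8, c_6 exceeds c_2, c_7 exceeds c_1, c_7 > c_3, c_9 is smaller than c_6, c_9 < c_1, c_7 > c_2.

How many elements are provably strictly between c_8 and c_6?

Chaining upward from c_8 reaches: c_2, c_9, c_5, c_1, c_3, c_7.
Chaining downward from c_6 reaches: c_4, c_2, c_9.
Strictly between c_8 and c_6 are those in both lists: c_2, c_9 — 2 elements.

2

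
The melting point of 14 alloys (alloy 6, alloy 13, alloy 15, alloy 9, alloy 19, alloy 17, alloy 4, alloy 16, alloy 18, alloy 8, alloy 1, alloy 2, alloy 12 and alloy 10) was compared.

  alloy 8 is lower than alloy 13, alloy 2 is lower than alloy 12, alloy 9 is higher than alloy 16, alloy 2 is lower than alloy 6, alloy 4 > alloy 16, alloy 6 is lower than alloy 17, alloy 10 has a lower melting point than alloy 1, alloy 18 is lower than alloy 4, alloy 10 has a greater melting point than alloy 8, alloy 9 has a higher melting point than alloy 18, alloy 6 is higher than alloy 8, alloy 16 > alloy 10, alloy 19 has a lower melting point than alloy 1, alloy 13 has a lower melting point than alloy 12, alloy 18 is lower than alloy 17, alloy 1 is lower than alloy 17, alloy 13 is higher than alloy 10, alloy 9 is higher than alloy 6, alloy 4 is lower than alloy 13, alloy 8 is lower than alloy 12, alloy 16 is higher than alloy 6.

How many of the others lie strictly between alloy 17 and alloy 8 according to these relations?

Chaining upward from alloy 8 reaches: alloy 10, alloy 1, alloy 6, alloy 16, alloy 4, alloy 9, alloy 13, alloy 12.
Chaining downward from alloy 17 reaches: alloy 18, alloy 19, alloy 10, alloy 2, alloy 1, alloy 6.
Strictly between alloy 8 and alloy 17 are those in both lists: alloy 10, alloy 1, alloy 6 — 3 elements.

3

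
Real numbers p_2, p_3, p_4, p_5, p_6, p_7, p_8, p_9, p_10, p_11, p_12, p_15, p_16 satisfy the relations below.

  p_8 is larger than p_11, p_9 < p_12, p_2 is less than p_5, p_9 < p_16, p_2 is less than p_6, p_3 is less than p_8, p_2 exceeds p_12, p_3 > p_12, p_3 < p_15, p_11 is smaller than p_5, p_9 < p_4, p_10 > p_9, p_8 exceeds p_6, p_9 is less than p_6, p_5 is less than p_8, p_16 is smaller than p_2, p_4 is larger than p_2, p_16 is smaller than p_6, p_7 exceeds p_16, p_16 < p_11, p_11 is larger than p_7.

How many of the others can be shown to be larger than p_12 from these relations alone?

7

Directly above p_12: p_2, p_3.
One step further: p_6, p_4, p_15, p_5, p_8 (7 so far).
No other element is forced above p_12 by the given relations, so the count is 7.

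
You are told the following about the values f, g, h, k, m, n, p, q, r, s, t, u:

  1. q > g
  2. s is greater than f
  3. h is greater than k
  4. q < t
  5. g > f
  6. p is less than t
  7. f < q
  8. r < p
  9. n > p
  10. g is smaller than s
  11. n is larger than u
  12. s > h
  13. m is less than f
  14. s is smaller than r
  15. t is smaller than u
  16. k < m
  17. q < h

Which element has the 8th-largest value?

q

Chaining the given pairs: k < m < f < g < q < h < s < r < p < t < u < n.
The 8th largest is q.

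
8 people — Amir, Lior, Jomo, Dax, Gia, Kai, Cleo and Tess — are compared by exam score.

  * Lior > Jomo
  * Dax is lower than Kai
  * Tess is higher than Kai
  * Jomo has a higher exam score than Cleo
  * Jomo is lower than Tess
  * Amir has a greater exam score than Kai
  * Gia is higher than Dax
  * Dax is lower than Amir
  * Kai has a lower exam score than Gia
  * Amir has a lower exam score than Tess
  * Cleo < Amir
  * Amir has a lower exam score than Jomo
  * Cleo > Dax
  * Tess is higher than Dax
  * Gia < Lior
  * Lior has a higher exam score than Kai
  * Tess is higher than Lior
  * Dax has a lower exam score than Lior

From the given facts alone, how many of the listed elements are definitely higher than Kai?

Directly above Kai: Gia, Amir, Lior, Tess.
One step further: Jomo (5 so far).
No other element is forced above Kai by the given relations, so the count is 5.

5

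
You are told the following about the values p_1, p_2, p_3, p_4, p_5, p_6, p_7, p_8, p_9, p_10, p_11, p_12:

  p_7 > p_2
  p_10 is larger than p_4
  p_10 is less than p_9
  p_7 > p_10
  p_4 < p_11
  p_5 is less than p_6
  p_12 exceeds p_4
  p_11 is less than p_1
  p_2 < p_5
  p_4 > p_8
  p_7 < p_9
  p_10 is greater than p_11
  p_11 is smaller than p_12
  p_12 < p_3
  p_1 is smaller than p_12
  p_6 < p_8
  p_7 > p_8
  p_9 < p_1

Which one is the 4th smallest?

Chaining the given pairs: p_2 < p_5 < p_6 < p_8 < p_4 < p_11 < p_10 < p_7 < p_9 < p_1 < p_12 < p_3.
Counting 4 from the smallest end gives p_8.

p_8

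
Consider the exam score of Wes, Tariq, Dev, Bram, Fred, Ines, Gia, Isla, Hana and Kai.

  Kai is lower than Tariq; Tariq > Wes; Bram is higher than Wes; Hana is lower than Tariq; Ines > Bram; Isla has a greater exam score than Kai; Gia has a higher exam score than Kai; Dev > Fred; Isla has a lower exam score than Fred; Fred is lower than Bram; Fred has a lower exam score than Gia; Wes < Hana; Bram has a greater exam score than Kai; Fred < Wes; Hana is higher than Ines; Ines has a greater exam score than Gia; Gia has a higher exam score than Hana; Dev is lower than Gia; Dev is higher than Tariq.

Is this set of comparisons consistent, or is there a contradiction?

inconsistent

We have Gia < Ines stated directly, yet also Ines < Hana < Tariq < Dev < Gia by chaining the others — so Ines < Gia. Contradiction.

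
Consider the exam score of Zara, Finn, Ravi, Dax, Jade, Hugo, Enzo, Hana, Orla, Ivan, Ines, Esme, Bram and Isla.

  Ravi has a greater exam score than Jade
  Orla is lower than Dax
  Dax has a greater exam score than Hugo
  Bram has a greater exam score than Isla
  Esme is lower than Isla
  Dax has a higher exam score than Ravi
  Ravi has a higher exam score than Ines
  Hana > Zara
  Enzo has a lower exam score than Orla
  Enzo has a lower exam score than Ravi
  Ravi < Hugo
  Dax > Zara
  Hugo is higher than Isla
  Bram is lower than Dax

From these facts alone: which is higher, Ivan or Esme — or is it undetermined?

Following every chain through Esme: above Esme we get Isla, Bram, Hugo, Dax.
Ivan is not reached, and no chain runs the other way from Ivan to Esme.
So the given relations leave the order of Esme and Ivan undetermined.

undetermined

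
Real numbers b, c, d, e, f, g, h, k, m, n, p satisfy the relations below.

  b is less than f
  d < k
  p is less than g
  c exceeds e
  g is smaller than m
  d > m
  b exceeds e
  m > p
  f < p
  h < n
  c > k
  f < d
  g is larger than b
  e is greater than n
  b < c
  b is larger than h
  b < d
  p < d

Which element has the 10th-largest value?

Chaining the given pairs: h < n < e < b < f < p < g < m < d < k < c.
Counting 10 from the largest end gives n.

n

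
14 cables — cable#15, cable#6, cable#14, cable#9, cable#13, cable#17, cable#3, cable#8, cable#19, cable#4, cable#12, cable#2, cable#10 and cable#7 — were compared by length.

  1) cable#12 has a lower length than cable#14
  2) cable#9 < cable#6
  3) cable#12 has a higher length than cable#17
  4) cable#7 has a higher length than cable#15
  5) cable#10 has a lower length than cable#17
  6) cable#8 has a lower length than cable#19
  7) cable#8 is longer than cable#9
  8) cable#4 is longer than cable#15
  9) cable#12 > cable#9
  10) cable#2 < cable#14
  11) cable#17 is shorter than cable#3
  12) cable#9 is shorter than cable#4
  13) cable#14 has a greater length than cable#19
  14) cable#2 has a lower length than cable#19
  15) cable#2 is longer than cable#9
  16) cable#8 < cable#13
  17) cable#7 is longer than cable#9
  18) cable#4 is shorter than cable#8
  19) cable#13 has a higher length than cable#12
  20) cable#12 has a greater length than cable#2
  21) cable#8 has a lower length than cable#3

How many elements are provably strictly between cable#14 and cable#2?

Chaining upward from cable#2 reaches: cable#12, cable#19, cable#13.
Chaining downward from cable#14 reaches: cable#10, cable#9, cable#17, cable#15, cable#4, cable#8, cable#12, cable#19.
Strictly between cable#2 and cable#14 are those in both lists: cable#12, cable#19 — 2 elements.

2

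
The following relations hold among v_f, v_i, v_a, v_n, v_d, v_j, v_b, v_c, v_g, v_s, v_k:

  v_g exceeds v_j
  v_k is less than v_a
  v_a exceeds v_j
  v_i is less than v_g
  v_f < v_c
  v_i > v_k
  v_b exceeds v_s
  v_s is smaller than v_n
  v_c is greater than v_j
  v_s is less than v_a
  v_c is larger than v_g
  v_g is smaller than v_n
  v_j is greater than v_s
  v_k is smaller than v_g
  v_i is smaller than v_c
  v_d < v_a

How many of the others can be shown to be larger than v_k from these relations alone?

5

From v_k the given relations immediately reach v_i, v_g, v_a.
From those, v_c, v_n — 5 in total.
No other element is forced above v_k by the given relations, so the count is 5.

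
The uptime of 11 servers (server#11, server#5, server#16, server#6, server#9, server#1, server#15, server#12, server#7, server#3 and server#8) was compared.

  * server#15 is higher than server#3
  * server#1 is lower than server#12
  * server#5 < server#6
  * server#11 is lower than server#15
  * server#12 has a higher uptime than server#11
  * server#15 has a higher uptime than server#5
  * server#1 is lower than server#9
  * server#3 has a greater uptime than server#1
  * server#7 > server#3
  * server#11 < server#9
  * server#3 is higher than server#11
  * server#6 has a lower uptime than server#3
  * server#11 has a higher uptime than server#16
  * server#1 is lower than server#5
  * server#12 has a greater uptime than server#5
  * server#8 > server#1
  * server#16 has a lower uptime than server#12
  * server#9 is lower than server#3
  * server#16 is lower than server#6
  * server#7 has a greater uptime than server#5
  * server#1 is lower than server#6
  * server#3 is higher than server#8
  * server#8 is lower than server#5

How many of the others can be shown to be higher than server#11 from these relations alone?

From server#11 the given relations immediately reach server#9, server#3, server#12, server#15.
From those, server#7 — 5 in total.
Nothing else is reachable above server#11; 5 in all.

5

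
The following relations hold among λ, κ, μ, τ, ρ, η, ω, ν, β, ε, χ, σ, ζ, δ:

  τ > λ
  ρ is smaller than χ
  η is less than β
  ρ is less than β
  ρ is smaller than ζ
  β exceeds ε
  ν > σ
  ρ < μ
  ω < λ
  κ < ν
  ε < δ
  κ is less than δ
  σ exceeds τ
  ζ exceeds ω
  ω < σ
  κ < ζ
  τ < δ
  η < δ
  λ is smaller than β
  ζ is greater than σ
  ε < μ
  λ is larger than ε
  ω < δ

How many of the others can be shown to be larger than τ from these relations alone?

4

From τ the given relations immediately reach σ, δ.
From those, ζ, ν — 4 in total.
Nothing else is reachable above τ; 4 in all.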